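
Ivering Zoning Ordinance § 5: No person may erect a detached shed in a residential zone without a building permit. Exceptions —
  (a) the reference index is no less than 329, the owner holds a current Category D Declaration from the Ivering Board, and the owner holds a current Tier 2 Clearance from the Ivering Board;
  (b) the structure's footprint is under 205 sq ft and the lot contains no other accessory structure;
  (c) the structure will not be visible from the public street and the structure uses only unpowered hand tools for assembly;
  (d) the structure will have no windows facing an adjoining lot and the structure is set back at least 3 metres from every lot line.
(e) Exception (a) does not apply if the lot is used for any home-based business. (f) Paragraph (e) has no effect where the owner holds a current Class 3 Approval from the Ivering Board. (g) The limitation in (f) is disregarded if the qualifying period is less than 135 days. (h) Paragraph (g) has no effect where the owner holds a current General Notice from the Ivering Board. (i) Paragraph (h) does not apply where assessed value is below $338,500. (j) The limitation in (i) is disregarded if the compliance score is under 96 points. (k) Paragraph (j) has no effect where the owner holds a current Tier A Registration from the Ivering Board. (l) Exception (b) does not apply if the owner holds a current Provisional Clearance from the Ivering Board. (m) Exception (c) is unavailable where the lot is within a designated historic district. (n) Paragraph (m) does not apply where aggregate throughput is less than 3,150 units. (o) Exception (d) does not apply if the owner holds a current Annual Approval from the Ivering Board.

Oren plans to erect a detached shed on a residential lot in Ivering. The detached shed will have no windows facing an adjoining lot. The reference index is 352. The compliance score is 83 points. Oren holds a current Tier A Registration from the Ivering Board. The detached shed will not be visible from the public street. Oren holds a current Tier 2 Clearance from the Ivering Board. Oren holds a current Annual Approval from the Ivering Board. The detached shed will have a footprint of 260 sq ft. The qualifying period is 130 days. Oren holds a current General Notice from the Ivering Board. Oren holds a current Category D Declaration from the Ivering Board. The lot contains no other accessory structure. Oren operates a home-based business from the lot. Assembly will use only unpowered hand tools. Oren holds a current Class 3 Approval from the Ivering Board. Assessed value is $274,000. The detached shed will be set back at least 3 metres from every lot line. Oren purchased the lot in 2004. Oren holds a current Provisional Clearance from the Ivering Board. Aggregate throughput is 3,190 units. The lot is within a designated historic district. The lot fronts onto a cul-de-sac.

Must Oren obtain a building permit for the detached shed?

Exception (a)'s conditions are all satisfied: the reference index is 352, meeting the 329 threshold; a current Category D Declaration is held; a current Tier 2 Clearance is held. But applying paragraphs (e)–(k): (e) is triggered — a home-based business operates on the lot. (f) would limit (e) — a current Class 3 Approval is held — but (g) sets (f) aside: (g) operates against (f): the qualifying period is 130 days, less than the 135 days limit. (h) operates (a current General Notice is held), but is overridden by (i): (i) is engaged — assessed value is $274,000, below the $338,500 limit. (j) would limit (i) — the compliance score is 83 points, under the 96 points limit — but (k) sets (j) aside: (k) operates — a current Tier A Registration is held. So (a) is unavailable.
Exception (b) does not apply: the structure's footprint is 260 sq ft, not under 205 sq ft.
Exception (c)'s conditions are all satisfied: the structure will not be visible from the street; assembly uses only hand tools. But: (m) applies — the lot is in a historic district. (n), which would lift (m), is not engaged — aggregate throughput is 3,190 units, not less than 3,150 units. So (c) is unavailable.
Exception (d) is satisfied on its face — no windows face an adjoining lot; the setback is at least 3 m on every side. But: (o) operates against (d): a current Annual Approval is held. (d) is therefore removed.
No exception applies. The general rule governs.

Yes — Oren must obtain a building permit.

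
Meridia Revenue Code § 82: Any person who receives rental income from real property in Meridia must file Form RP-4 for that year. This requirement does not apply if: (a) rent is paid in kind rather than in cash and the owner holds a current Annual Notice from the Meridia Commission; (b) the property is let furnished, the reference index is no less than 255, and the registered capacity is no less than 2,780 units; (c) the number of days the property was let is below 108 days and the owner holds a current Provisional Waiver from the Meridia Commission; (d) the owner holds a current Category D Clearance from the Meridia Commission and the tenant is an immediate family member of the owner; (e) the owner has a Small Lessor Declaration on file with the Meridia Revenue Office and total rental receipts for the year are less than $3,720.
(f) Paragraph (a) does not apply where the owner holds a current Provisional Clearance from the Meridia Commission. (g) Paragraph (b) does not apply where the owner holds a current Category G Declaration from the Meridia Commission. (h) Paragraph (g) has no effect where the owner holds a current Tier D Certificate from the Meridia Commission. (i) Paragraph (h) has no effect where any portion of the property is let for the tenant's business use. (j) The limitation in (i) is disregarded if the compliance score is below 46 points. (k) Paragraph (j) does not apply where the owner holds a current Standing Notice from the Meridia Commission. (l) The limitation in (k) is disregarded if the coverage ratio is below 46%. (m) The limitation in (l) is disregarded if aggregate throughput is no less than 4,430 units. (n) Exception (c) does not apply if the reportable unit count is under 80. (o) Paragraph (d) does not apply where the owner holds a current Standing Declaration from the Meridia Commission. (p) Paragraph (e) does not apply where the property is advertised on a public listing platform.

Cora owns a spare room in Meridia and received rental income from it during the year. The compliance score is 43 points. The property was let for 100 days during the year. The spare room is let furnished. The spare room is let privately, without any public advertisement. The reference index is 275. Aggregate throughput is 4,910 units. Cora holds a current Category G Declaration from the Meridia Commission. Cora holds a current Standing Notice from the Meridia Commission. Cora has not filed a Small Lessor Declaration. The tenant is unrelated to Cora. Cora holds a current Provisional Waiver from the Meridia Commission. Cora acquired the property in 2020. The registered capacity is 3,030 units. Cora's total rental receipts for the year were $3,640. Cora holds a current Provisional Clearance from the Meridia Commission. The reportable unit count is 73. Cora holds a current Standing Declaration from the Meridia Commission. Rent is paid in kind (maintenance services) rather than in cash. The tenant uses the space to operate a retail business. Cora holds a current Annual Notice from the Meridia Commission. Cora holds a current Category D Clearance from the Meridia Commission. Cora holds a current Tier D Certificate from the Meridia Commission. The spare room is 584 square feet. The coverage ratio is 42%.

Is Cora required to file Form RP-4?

Yes — Cora must file Form RP-4.

Exception (a)'s conditions are all satisfied: rent is paid in kind; a current Annual Notice is held. But applying paragraph (f): (f) operates against (a): a current Provisional Clearance is held. (a) is therefore removed.
Exception (b) is satisfied on its face — the property is let furnished; the reference index is 275, meeting the 255 threshold; the registered capacity is 3,030 units, meeting the 2,780 units threshold. But applying paragraphs (g)–(m): (g) operates against (b): a current Category G Declaration is held. (h) would limit (g) — a current Tier D Certificate is held — but (i) sets (h) aside: (i) is engaged — the space is let for business use. (j) would limit (i) — the compliance score is 43 points, below the 46 points limit — but (k) sets (j) aside: (k) operates against (j): a current Standing Notice is held. (l) would limit (k) — the coverage ratio is 42%, below the 46% limit — but (m) sets (l) aside: (m) applies — aggregate throughput is 4,910 units, meeting the 4,430 units threshold. So (b) is unavailable.
All of (c)'s requirements are met (the number of days the property was let is 100 days, below the 108 days limit; a current Provisional Waiver is held). But: (n) operates against (c): the reportable unit count is 73, under the 80 limit. (c) is therefore removed.
Exception (d) fails — the tenant is unrelated to the owner.
Exception (e) fails — no Small Lessor Declaration is on file.
Every exception is unavailable, so the rule governs.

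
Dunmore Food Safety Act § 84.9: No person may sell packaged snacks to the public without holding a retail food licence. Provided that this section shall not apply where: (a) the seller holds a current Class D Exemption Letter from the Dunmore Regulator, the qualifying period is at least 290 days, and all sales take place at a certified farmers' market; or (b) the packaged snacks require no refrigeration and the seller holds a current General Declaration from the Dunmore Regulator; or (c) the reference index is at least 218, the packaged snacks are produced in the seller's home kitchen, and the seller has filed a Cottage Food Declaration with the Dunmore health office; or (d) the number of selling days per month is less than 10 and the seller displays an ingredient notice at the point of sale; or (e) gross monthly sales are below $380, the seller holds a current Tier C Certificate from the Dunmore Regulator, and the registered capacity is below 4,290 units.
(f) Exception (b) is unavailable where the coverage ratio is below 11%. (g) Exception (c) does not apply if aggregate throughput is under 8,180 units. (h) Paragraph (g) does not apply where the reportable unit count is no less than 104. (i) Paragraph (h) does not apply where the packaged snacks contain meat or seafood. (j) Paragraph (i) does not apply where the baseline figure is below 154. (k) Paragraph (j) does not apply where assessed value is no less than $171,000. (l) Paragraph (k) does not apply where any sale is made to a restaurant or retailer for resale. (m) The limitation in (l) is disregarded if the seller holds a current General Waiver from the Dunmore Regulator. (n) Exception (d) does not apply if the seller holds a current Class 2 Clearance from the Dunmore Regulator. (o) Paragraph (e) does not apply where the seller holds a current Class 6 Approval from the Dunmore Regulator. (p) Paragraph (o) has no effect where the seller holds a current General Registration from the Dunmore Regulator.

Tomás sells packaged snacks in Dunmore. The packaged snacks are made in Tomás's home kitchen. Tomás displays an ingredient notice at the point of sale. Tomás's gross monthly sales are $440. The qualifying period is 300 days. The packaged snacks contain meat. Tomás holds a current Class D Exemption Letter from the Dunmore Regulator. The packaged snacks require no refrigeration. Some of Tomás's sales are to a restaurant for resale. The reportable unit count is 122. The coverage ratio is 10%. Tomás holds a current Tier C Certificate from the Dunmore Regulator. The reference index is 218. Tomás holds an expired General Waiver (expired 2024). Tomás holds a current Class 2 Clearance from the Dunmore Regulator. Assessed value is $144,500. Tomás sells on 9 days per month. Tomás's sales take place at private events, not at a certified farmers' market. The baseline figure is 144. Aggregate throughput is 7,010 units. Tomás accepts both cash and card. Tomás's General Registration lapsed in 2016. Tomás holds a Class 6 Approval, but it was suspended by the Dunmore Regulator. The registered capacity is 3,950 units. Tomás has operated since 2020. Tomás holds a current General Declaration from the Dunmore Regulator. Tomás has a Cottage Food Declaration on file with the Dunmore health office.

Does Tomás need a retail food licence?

Exception (a) does not apply: sales are at private events, not a certified farmers' market.
All of (b)'s requirements are met (the packaged snacks are shelf-stable; a current General Declaration is held). But applying paragraph (f): (f) operates against (b): the coverage ratio is 10%, below the 11% limit. (b) is therefore removed.
Exception (c): the reference index is 218, meeting the 218 threshold; the packaged snacks are home-kitchen produced; a Cottage Food Declaration is on file — every condition holds. Applying paragraphs (g)–(m): (g) would limit (c) — aggregate throughput is 7,010 units, under the 8,180 units limit — but (h) sets (g) aside: (h) is engaged — the reportable unit count is 122, meeting the 104 threshold. (i) is triggered (the packaged snacks contain meat), but is itself disapplied by (j): (j) operates against (i): the baseline figure is 144, below the 154 limit. (k), which would lift (j), does not operate here — assessed value is $144,500, short of $171,000. (c) remains available.
Exception (d)'s conditions are all satisfied: the number of selling days per month is 9, less than the 10 limit; an ingredient notice is displayed. However, paragraph (n) must be considered: (n) operates against (d): a current Class 2 Clearance is held. So (d) is unavailable.
Exception (e) requires that gross monthly sales are below $380; but gross monthly sales are $440, not below $380, so (e) is unavailable.

No — exception (c) applies; Tomás is not required to hold a retail food licence.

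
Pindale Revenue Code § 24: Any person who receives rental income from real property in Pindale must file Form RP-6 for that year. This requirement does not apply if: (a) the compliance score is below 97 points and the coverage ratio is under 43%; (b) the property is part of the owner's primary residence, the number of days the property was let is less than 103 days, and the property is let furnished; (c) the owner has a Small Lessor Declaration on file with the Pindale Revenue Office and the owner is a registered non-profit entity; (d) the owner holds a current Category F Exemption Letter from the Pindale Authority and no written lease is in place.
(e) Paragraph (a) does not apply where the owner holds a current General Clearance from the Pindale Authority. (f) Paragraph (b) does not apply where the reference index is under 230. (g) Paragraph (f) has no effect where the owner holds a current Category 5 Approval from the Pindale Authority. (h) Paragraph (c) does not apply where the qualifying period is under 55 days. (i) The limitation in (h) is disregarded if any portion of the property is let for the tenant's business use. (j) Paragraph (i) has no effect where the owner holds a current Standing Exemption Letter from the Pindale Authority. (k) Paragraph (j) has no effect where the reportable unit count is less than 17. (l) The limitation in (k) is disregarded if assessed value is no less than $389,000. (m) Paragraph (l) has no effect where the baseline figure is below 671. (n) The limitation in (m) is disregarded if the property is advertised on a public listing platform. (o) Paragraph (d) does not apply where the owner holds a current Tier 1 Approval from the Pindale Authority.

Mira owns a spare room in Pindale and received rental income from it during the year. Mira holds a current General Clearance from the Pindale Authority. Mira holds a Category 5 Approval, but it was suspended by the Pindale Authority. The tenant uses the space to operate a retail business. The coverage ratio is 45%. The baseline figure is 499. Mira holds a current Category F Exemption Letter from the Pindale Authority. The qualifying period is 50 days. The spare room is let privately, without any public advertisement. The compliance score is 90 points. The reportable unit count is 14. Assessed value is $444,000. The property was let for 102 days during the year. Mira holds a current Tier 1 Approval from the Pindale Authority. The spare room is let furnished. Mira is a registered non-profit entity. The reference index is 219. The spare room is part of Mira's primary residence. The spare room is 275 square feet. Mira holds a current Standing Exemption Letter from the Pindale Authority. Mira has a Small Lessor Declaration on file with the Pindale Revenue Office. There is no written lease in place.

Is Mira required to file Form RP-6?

No — exception (c) applies; Mira is not required to file Form RP-6.

Exception (a) fails — the coverage ratio is 45%, not under 43%.
All of (b)'s requirements are met (the spare room is part of the primary residence; the number of days the property was let is 102 days, less than the 103 days limit; the property is let furnished). But applying paragraphs (f)–(g): (f) operates — the reference index is 219, under the 230 limit. (g), which would lift (f), is not engaged — the Category 5 Approval is not current. (b) is therefore removed.
All of (c)'s requirements are met (a Small Lessor Declaration is on file; Mira is a registered non-profit). Under paragraphs (h)–(n): (h) would limit (c) — the qualifying period is 50 days, under the 55 days limit — but (i) sets (h) aside: (i) operates — the space is let for business use. (j) operates (a current Standing Exemption Letter is held), but yields to (k): (k) operates against (j): the reportable unit count is 14, less than the 17 limit. (l) would limit (k) — assessed value is $444,000, meeting the $389,000 threshold — but (m) sets (l) aside: (m) operates against (l): the baseline figure is 499, below the 671 limit. (n), which would lift (m), is not engaged — the property is let privately without advertisement. (c) remains available.
Exception (d) is satisfied on its face — a current Category F Exemption Letter is held; there is no written lease. Turning to paragraph (o): (o) is triggered — a current Tier 1 Approval is held. (d) is therefore removed.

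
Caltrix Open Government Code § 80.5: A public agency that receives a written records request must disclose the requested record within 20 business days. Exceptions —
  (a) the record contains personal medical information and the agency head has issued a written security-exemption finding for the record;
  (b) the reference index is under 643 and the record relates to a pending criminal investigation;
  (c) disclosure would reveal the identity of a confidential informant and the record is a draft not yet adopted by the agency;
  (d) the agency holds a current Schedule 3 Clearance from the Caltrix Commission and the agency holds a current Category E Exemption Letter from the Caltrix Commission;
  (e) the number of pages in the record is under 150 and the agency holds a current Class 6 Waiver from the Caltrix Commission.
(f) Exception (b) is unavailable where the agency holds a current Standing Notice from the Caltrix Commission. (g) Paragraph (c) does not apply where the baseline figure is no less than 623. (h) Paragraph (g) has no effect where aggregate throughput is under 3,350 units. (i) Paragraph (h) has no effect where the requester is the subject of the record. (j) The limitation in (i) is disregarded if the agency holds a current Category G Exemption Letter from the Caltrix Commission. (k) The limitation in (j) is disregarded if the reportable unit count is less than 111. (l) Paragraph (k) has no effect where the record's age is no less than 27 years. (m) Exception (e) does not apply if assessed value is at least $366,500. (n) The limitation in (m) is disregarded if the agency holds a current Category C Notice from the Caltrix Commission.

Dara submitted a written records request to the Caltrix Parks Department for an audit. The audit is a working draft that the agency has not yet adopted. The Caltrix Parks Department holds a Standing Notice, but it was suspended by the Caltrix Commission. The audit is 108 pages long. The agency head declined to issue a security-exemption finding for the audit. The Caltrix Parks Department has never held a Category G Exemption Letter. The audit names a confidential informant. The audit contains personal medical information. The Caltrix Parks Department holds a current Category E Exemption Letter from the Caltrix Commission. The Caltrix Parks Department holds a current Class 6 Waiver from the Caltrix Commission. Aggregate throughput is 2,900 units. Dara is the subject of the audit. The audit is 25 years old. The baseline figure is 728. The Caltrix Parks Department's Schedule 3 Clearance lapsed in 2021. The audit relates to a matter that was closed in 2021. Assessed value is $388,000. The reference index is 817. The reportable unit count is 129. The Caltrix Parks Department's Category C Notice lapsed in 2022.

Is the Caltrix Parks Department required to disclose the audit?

Exception (a) fails — the agency head declined to issue a security-exemption finding.
Exception (b) does not apply: the reference index is 817, not under 643.
All of (c)'s requirements are met (the audit names a confidential informant; the audit is an unadopted draft). However, paragraphs (g)–(l) must be considered: (g) operates against (c): the baseline figure is 728, meeting the 623 threshold. (h) applies (aggregate throughput is 2,900 units, under the 3,350 units limit), but is displaced by (i): (i) is triggered — Dara is the subject of the audit. (j) is inapplicable (the Category G Exemption Letter is not current), so (i) stands. Exception (c) does not apply.
Exception (d) fails — the Schedule 3 Clearance is not current.
Exception (e) is satisfied on its face — the number of pages in the record is 108, under the 150 limit; a current Class 6 Waiver is held. However, paragraphs (m)–(n) must be considered: (m) operates against (e): assessed value is $388,000, meeting the $366,500 threshold. (n), which would lift (m), is not engaged — the Category C Notice is not current. (e) is therefore removed.
None of the exceptions is available; § 80.5 applies in full.

Yes — the Caltrix Parks Department must disclose the audit.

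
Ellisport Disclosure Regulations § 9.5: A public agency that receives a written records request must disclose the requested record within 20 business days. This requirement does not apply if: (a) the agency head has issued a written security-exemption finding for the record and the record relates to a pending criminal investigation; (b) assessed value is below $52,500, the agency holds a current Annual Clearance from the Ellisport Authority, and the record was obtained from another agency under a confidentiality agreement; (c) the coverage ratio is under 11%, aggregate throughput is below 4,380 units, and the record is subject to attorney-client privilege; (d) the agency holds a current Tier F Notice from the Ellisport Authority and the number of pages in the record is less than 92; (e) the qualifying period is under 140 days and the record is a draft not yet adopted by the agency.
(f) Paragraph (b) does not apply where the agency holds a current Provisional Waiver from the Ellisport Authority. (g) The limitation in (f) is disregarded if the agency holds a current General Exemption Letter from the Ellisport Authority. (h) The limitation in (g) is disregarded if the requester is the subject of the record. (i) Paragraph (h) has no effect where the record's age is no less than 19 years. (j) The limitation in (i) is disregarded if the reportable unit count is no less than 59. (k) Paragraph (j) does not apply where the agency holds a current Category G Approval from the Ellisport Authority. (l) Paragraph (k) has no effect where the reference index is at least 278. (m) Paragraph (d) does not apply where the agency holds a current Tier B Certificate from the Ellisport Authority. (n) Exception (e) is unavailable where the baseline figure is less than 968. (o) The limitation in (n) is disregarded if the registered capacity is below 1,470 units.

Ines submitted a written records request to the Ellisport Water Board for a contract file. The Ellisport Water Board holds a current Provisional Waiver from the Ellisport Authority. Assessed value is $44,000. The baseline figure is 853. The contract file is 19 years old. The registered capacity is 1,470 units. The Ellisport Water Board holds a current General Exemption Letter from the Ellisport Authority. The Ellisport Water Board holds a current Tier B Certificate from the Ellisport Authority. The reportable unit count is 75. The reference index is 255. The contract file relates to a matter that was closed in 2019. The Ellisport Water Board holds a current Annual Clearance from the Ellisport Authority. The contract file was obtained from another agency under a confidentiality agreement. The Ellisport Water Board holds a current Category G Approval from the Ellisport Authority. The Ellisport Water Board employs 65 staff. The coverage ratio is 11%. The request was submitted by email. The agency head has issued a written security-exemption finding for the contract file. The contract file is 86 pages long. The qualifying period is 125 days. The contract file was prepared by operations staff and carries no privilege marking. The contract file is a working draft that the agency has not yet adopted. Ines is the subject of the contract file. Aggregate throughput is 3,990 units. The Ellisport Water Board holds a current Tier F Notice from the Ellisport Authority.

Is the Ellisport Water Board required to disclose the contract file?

No — exception (b) applies; the Ellisport Water Board is not required to disclose the contract file.

Exception (a) requires that the record relates to a pending criminal investigation; but the contract file relates to a closed matter, so (a) is unavailable.
Exception (b)'s conditions are all satisfied: assessed value is $44,000, below the $52,500 limit; a current Annual Clearance is held; the contract file was obtained under a confidentiality agreement. As to paragraphs (f)–(l): (f) would limit (b) — a current Provisional Waiver is held — but (g) sets (f) aside: (g) operates against (f): a current General Exemption Letter is held. (h) operates (Ines is the subject of the contract file), but is set aside by (i): (i) operates against (h): the record's age is 19 years, meeting the 19 years threshold. (j) would limit (i) — the reportable unit count is 75, meeting the 59 threshold — but (k) sets (j) aside: (k) operates — a current Category G Approval is held. (l), which would lift (k), is not engaged — the reference index is 255, short of 278. (b) remains available.
Exception (c) fails — the coverage ratio is 11%, not under 11%.
Exception (d) is satisfied on its face — a current Tier F Notice is held; the number of pages in the record is 86, less than the 92 limit. But: (m) operates against (d): a current Tier B Certificate is held. (d) is therefore removed.
All of (e)'s requirements are met (the qualifying period is 125 days, under the 140 days limit; the contract file is an unadopted draft). Turning to paragraphs (n)–(o): (n) is engaged — the baseline figure is 853, less than the 968 limit. (o), which would lift (n), does not operate here — the registered capacity is 1,470 units, not below 1,470 units. (e) is therefore removed.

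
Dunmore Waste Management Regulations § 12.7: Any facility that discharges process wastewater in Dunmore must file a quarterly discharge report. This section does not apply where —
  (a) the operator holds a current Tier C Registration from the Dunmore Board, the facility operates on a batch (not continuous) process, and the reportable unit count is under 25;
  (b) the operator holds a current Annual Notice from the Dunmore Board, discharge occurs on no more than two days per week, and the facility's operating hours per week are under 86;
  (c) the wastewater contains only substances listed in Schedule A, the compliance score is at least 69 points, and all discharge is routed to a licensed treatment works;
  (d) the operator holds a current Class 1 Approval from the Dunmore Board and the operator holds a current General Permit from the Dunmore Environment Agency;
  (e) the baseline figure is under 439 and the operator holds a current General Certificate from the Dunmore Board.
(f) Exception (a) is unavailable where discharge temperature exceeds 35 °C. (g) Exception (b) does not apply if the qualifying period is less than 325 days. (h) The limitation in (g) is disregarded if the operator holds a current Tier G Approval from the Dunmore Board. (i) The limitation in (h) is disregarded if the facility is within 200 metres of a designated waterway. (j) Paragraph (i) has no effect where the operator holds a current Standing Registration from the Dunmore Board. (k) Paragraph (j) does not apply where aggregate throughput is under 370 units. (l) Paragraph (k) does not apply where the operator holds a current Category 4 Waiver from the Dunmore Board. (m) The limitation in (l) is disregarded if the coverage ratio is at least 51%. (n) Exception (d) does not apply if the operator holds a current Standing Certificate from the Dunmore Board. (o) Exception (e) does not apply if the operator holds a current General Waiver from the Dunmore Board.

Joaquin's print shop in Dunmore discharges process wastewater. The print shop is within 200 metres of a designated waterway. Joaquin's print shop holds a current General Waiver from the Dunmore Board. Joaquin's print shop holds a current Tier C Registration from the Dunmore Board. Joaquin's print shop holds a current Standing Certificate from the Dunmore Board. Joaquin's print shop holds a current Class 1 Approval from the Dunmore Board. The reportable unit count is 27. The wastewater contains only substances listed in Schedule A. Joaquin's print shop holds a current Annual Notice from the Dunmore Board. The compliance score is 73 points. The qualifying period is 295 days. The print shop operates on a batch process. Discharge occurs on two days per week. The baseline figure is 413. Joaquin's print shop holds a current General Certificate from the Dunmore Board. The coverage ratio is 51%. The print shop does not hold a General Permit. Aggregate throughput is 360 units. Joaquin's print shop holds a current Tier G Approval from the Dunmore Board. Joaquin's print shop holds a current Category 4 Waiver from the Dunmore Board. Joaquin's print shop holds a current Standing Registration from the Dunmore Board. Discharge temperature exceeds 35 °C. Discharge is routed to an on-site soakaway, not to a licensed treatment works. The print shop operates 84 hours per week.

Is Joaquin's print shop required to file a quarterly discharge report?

Yes — Joaquin's print shop must file a quarterly discharge report.

Exception (a) requires that the reportable unit count is under 25; but the reportable unit count is 27, not under 25, so (a) is unavailable.
Exception (b) is satisfied on its face — a current Annual Notice is held; discharge occurs on no more than two days per week; the facility's operating hours per week are 84, under the 86 limit. But: (g) operates against (b): the qualifying period is 295 days, less than the 325 days limit. (h) is triggered (a current Tier G Approval is held), but yields to (i): (i) operates — the print shop is within 200 m of a designated waterway. (j) is engaged (a current Standing Registration is held), but is overridden by (k): (k) operates against (j): aggregate throughput is 360 units, under the 370 units limit. (l) would limit (k) — a current Category 4 Waiver is held — but (m) sets (l) aside: (m) is engaged — the coverage ratio is 51%, meeting the 51% threshold. So (b) is unavailable.
Exception (c) fails — discharge is not routed to a licensed treatment works.
Exception (d) requires that the operator holds a current General Permit from the Dunmore Environment Agency; but no General Permit is held, so (d) is unavailable.
Exception (e): the baseline figure is 413, under the 439 limit; a current General Certificate is held — every condition holds. But: (o) operates — a current General Waiver is held. (e) is therefore removed.
No exception is made out. Joaquin's print shop falls within the general rule.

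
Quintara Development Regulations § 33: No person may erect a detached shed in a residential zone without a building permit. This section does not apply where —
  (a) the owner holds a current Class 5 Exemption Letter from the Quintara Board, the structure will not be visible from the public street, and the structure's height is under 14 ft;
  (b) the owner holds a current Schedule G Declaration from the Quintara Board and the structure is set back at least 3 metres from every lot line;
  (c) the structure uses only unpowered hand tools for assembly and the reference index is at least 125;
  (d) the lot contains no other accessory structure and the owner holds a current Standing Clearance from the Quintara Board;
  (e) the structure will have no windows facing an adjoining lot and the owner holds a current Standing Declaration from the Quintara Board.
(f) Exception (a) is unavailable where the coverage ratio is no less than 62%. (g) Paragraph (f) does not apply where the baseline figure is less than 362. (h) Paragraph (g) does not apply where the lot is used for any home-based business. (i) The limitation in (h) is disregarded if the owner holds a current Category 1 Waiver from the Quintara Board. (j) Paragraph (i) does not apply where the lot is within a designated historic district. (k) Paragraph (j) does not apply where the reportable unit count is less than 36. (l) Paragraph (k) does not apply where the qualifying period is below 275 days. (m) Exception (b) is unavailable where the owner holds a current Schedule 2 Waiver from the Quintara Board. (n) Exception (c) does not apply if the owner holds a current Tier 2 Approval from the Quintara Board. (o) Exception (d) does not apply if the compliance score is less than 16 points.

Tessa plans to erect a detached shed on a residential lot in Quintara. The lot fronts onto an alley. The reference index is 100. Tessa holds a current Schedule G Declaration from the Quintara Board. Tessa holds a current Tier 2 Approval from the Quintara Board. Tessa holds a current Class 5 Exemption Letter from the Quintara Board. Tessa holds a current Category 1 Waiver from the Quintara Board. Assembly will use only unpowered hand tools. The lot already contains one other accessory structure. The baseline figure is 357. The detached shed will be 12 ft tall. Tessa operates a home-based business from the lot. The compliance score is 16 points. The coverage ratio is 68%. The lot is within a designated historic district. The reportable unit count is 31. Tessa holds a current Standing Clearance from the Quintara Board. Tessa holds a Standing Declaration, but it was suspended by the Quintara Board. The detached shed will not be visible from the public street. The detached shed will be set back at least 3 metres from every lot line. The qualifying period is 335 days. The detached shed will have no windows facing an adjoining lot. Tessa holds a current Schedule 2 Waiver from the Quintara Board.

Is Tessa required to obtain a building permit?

No — exception (a) applies; Tessa does not need a building permit.

Exception (a)'s conditions are all satisfied: a current Class 5 Exemption Letter is held; the structure will not be visible from the street; the structure's height is 12 ft, under the 14 ft limit. As to paragraphs (f)–(l): (f) would limit (a) — the coverage ratio is 68%, meeting the 62% threshold — but (g) sets (f) aside: (g) operates against (f): the baseline figure is 357, less than the 362 limit. (h) is triggered (a home-based business operates on the lot), but yields to (i): (i) operates against (h): a current Category 1 Waiver is held. (j) would limit (i) — the lot is in a historic district — but (k) sets (j) aside: (k) operates — the reportable unit count is 31, less than the 36 limit. (l) is not engaged (the qualifying period is 335 days, not below 275 days), so (k) stands. Exception (a) stands.
All of (b)'s requirements are met (a current Schedule G Declaration is held; the setback is at least 3 m on every side). But: (m) operates — a current Schedule 2 Waiver is held. So (b) is unavailable.
Exception (c) fails — the reference index is 100, short of 125.
Exception (d) fails — the lot already has another accessory structure.
Exception (e) requires that the owner holds a current Standing Declaration from the Quintara Board; but there is no Standing Declaration in force, so (e) is unavailable.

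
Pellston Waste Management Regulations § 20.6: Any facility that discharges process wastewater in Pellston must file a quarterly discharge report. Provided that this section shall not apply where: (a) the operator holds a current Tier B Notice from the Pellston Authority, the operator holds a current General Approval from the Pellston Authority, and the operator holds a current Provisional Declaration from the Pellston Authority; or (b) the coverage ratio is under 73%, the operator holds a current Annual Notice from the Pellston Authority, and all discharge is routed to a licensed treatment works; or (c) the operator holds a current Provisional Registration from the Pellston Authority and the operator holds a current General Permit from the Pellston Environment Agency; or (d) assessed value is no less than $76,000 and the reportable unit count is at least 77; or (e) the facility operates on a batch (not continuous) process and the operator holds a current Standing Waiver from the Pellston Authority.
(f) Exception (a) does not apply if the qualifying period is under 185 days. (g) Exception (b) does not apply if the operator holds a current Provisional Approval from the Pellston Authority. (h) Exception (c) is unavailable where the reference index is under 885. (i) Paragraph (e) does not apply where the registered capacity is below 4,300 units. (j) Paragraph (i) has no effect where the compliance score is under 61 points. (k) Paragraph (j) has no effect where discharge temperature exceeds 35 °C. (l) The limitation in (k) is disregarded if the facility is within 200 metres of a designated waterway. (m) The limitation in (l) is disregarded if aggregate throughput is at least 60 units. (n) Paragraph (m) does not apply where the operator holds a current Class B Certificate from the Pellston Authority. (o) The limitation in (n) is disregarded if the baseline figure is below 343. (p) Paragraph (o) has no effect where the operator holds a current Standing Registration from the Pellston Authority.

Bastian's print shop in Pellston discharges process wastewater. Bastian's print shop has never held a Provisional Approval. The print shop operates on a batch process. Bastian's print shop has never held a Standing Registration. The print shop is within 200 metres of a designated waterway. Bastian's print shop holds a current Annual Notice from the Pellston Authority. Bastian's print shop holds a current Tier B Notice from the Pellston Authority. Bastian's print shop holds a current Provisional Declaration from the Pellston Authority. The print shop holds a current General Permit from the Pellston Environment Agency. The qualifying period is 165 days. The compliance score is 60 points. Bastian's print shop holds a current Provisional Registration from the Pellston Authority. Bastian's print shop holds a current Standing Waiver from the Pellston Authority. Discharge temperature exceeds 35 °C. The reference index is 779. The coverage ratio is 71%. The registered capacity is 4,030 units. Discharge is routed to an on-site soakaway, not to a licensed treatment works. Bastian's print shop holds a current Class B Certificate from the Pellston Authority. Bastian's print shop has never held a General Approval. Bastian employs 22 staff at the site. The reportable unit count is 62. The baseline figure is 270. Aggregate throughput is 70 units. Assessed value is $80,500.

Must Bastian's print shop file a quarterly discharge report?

Yes — Bastian's print shop must file a quarterly discharge report.

Exception (a) fails — there is no General Approval in force.
Exception (b) requires that all discharge is routed to a licensed treatment works; but discharge is not routed to a licensed treatment works, so (b) is unavailable.
Exception (c): a current Provisional Registration is held; a current General Permit is held — every condition holds. However, paragraph (h) must be considered: (h) operates — the reference index is 779, under the 885 limit. (c) is therefore removed.
Exception (d) requires that the reportable unit count is at least 77; but the reportable unit count is 62, short of 77, so (d) is unavailable.
Exception (e)'s conditions are all satisfied: the facility operates on a batch process; a current Standing Waiver is held. However, paragraphs (i)–(p) must be considered: (i) operates against (e): the registered capacity is 4,030 units, below the 4,300 units limit. (j) operates (the compliance score is 60 points, under the 61 points limit), but is displaced by (k): (k) operates against (j): discharge temperature exceeds 35 °C. (l) would limit (k) — the print shop is within 200 m of a designated waterway — but (m) sets (l) aside: (m) operates against (l): aggregate throughput is 70 units, meeting the 60 units threshold. (n) applies (a current Class B Certificate is held), but is displaced by (o): (o) operates against (n): the baseline figure is 270, below the 343 limit. (p), which would lift (o), does not operate here — no current Standing Registration is held. Exception (e) does not apply.
No exception displaces § 20.6.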